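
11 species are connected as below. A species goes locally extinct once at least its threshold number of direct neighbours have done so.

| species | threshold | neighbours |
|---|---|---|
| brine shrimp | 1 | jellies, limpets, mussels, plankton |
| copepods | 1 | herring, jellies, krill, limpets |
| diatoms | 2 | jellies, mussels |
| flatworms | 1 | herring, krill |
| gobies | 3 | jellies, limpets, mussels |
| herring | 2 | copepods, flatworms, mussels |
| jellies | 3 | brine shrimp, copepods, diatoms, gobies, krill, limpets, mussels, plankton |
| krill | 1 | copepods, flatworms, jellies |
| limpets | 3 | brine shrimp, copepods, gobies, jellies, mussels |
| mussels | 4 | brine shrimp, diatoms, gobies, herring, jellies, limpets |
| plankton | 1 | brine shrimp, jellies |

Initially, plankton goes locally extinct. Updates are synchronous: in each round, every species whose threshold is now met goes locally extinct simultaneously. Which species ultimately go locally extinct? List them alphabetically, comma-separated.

Round 1 — plankton goes locally extinct (initial).
Round 2 — checking thresholds:
  brine shrimp: 1 of 4 neighbours ≥ 1, goes locally extinct.
  jellies: 1 of 8 neighbours < 3, not yet.
Round 3 — no new extinctions; cascade stops.

brine shrimp, plankton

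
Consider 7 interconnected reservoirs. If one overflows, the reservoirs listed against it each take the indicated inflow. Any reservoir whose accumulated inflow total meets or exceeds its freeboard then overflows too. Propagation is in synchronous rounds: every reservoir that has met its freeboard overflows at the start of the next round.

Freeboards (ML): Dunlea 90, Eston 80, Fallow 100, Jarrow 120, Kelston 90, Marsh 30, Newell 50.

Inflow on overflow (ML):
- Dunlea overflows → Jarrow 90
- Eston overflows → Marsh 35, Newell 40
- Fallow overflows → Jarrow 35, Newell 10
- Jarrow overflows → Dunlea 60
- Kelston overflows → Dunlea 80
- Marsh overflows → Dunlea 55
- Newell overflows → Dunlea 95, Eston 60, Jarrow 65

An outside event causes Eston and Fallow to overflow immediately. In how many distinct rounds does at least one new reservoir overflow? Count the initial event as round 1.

4

Round 1 — Eston, Fallow overflow (initial).
  Jarrow: +35 → 35 < 120
  Marsh: +35 → 35 ≥ 30
  Newell: +40+10 → 50 ≥ 50
Round 2 — Marsh, Newell overflow.
  Dunlea: +55+95 → 150 ≥ 90
  Jarrow: +65 → 100 < 120
Round 3 — Dunlea overflows.
  Jarrow: +90 → 190 ≥ 120
Round 4 — Jarrow overflows.
No further overflows.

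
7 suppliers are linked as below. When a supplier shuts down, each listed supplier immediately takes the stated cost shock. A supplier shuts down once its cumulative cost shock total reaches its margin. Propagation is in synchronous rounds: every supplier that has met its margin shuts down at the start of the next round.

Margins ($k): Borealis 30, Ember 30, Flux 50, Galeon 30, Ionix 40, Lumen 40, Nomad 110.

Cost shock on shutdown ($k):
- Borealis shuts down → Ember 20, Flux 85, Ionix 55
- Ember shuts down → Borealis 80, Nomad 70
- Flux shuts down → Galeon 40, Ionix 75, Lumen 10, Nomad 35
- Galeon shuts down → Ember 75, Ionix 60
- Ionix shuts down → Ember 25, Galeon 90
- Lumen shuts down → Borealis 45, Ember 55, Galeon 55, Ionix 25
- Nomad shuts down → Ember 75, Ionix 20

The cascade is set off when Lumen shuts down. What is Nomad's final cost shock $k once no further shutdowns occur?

105

Round 1 — Lumen shuts down (initial).
  Borealis: +45 → 45 ≥ 30
  Ember: +55 → 55 ≥ 30
  Galeon: +55 → 55 ≥ 30
  Ionix: +25 → 25 < 40
Round 2 — Borealis, Ember, Galeon shut down.
  Flux: +85 → 85 ≥ 50
  Ionix: +55+60 → 140 ≥ 40
  Nomad: +70 → 70 < 110
Round 3 — Flux, Ionix shut down.
  Nomad: +35 → 105 < 110
No further shutdowns.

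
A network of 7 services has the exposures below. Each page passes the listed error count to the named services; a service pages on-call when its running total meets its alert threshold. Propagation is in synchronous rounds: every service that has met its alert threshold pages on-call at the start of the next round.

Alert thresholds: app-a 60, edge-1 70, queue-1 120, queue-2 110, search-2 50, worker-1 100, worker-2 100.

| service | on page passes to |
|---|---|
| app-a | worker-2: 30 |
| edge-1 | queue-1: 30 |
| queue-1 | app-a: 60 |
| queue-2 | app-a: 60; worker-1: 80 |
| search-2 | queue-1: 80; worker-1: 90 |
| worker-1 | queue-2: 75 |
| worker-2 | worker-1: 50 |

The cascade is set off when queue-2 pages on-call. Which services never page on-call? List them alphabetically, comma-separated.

edge-1, queue-1, search-2, worker-1, worker-2

Round 1 — queue-2 pages on-call (initial).
  app-a: +60 → 60 ≥ 60
  worker-1: +80 → 80 < 100
Round 2 — app-a pages on-call.
  worker-2: +30 → 30 < 100
No further pages.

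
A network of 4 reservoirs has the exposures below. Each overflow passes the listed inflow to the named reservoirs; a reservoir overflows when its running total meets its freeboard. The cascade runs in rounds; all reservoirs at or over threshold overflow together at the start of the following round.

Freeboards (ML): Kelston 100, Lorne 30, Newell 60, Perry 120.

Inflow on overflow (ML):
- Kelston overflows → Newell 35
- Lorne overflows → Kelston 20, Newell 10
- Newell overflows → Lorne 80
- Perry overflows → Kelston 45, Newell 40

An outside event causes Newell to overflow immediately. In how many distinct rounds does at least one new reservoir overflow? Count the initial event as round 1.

2

Round 1 — Newell overflows (initial).
  Lorne: +80 → 80 ≥ 30
Round 2 — Lorne overflows.
  Kelston: +20 → 20 < 100
No further overflows.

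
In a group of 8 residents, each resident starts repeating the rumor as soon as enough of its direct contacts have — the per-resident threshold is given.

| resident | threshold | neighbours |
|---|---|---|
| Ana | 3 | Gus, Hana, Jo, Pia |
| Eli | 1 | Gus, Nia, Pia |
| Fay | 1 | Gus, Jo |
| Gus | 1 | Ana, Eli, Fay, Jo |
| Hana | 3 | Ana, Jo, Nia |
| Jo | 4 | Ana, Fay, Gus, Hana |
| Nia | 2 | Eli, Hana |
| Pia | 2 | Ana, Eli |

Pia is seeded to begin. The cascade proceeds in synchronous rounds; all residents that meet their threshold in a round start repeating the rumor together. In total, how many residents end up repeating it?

4

Round 1 — Pia starts repeating the rumor (initial).
Round 2 — checking thresholds:
  Ana: 1 of 4 neighbours < 3, holds.
  Eli: 1 of 3 neighbours ≥ 1, starts repeating the rumor.
Round 3 — checking thresholds:
  Ana: 1 of 4 neighbours < 3, holds.
  Gus: 1 of 4 neighbours ≥ 1, starts repeating the rumor.
  Nia: 1 of 2 neighbours < 2, holds.
Round 4 — checking thresholds:
  Ana: 2 of 4 neighbours < 3, holds.
  Fay: 1 of 2 neighbours ≥ 1, starts repeating the rumor.
  Jo: 1 of 4 neighbours < 4, holds.
  Nia: 1 of 2 neighbours < 2, holds.
Round 5 — no new spreads; cascade stops.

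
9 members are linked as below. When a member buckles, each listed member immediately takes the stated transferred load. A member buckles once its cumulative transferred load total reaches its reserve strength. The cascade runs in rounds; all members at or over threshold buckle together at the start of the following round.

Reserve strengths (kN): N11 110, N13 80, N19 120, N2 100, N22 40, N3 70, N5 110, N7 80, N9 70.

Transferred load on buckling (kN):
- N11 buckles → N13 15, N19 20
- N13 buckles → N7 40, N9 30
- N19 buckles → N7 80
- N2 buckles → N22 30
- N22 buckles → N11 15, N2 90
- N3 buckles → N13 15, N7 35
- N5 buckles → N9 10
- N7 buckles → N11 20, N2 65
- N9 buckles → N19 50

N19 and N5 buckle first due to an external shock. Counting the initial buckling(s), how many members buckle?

3

Round 1 — N19, N5 buckle (initial).
  N7: +80 → 80 ≥ 80
  N9: +10 → 10 < 70
Round 2 — N7 buckles.
  N11: +20 → 20 < 110
  N2: +65 → 65 < 100
No further bucklings.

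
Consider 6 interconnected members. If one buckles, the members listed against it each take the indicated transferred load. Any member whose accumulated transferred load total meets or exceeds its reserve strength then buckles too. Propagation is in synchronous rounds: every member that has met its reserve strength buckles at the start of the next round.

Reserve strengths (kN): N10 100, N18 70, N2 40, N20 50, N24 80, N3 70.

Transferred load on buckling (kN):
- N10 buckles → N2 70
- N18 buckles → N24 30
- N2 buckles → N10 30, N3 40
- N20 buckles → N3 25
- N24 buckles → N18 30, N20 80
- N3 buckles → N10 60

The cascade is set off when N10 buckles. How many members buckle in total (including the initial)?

Round 1 — N10 buckles (initial).
  N2: +70 → 70 ≥ 40
Round 2 — N2 buckles.
  N3: +40 → 40 < 70
No further bucklings.

2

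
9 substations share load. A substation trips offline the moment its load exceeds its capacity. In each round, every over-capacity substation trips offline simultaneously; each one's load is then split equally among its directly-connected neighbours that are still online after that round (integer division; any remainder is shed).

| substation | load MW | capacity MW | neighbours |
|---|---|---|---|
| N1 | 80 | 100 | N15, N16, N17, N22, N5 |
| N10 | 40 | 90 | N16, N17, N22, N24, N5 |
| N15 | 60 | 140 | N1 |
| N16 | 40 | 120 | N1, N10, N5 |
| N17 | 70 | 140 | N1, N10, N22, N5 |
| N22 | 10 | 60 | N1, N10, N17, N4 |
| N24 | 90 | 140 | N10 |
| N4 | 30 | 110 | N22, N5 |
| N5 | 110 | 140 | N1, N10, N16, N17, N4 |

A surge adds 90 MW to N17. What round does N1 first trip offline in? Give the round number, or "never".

2

Round 1 — N17 at 160 > 140. N17 trips offline.
  N17 sheds 160 MW to N1, N10, N22, N5: 40 each.
    N1: 80+40 = 120 > 100
    N10: 40+40 = 80 ≤ 90
    N22: 10+40 = 50 ≤ 60
    N5: 110+40 = 150 > 140
Round 2 — N1, N5 trip offline.
  N1 sheds 120 MW to N15, N16, N22: 40 each.
    N15: 60+40 = 100 ≤ 140
    N16: 40+40 = 80 ≤ 120
    N22: 50+40 = 90 > 60
  N5 sheds 150 MW to N10, N16, N4: 50 each.
    N10: 80+50 = 130 > 90
    N16: 80+50 = 130 > 120
    N4: 30+50 = 80 ≤ 110
Round 3 — N10, N16, N22 trip offline.
  N10 sheds 130 MW to N24: 130 each.
    N24: 90+130 = 220 > 140
  N16 sheds 130 MW: no online neighbours, lost.
  N22 sheds 90 MW to N4: 90 each.
    N4: 80+90 = 170 > 110
Round 4 — N24, N4 trip offline.
  N24 sheds 220 MW: no online neighbours, lost.
  N4 sheds 170 MW: no online neighbours, lost.
No further trips.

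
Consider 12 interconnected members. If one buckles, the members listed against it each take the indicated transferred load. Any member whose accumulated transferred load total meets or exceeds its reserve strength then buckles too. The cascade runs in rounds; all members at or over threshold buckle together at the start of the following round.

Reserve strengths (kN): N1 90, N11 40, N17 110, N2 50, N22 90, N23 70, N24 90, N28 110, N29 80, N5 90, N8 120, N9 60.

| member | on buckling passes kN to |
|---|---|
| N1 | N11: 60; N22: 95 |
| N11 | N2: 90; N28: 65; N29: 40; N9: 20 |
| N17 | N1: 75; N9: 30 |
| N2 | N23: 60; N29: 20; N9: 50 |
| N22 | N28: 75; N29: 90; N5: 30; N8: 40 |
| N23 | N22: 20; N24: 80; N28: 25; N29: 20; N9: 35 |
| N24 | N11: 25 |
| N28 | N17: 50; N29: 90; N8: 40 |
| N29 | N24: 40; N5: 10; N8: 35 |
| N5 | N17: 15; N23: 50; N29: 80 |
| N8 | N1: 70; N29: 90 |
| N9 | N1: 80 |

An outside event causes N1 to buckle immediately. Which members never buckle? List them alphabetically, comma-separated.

Round 1 — N1 buckles (initial).
  N11: +60 → 60 ≥ 40
  N22: +95 → 95 ≥ 90
Round 2 — N11, N22 buckle.
  N2: +90 → 90 ≥ 50
  N28: +65+75 → 140 ≥ 110
  N29: +40+90 → 130 ≥ 80
  N5: +30 → 30 < 90
  N8: +40 → 40 < 120
  N9: +20 → 20 < 60
Round 3 — N2, N28, N29 buckle.
  N17: +50 → 50 < 110
  N23: +60 → 60 < 70
  N24: +40 → 40 < 90
  N5: +10 → 40 < 90
  N8: +40+35 → 115 < 120
  N9: +50 → 70 ≥ 60
Round 4 — N9 buckles.
No further bucklings.

N17, N23, N24, N5, N8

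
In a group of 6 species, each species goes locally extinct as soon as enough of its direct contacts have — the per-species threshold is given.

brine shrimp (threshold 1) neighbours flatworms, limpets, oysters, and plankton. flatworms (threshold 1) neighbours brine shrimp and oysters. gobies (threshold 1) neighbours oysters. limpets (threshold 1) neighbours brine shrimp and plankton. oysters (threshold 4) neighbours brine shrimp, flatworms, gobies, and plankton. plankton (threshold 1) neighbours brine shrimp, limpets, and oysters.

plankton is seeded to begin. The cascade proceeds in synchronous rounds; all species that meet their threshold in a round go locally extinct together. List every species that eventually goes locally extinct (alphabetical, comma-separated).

Round 1 — plankton goes locally extinct (initial).
Round 2 — checking thresholds:
  brine shrimp: 1 of 4 neighbours ≥ 1, goes locally extinct.
  limpets: 1 of 2 neighbours ≥ 1, goes locally extinct.
  oysters: 1 of 4 neighbours < 4, below threshold.
Round 3 — checking thresholds:
  flatworms: 1 of 2 neighbours ≥ 1, goes locally extinct.
  oysters: 2 of 4 neighbours < 4, below threshold.
Round 4 — no new extinctions; cascade stops.

brine shrimp, flatworms, limpets, plankton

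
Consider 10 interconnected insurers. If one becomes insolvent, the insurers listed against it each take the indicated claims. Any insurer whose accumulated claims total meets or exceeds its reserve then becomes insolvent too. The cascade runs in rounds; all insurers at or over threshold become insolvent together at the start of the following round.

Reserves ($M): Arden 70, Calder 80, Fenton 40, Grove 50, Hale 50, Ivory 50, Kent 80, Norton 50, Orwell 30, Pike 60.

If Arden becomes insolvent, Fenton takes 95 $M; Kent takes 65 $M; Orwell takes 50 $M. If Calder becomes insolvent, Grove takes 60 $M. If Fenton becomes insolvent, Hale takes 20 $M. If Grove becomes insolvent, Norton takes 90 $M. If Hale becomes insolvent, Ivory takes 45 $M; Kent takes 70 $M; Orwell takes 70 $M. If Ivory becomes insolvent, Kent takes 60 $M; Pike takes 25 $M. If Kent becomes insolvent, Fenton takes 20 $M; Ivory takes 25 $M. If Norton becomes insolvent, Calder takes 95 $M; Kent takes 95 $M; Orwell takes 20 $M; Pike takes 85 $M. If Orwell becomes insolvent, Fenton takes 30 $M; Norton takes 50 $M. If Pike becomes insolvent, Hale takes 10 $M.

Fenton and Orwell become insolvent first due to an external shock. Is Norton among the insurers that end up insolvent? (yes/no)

yes

Round 1 — Fenton, Orwell become insolvent (initial).
  Hale: +20 → 20 < 50
  Norton: +50 → 50 ≥ 50
Round 2 — Norton becomes insolvent.
  Calder: +95 → 95 ≥ 80
  Kent: +95 → 95 ≥ 80
  Pike: +85 → 85 ≥ 60
Round 3 — Calder, Kent, Pike become insolvent.
  Grove: +60 → 60 ≥ 50
  Hale: +10 → 30 < 50
  Ivory: +25 → 25 < 50
Round 4 — Grove becomes insolvent.
No further insolvencies.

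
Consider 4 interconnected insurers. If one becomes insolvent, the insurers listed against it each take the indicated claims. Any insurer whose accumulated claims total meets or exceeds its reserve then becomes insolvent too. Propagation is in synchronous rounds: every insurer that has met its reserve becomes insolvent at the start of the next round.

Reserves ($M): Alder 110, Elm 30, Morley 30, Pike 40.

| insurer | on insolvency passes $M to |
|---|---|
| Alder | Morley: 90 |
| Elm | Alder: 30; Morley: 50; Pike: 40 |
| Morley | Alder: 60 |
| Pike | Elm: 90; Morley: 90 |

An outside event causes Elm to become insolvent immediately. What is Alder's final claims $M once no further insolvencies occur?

Round 1 — Elm becomes insolvent (initial).
  Alder: +30 → 30 < 110
  Morley: +50 → 50 ≥ 30
  Pike: +40 → 40 ≥ 40
Round 2 — Morley, Pike become insolvent.
  Alder: +60 → 90 < 110
No further insolvencies.

90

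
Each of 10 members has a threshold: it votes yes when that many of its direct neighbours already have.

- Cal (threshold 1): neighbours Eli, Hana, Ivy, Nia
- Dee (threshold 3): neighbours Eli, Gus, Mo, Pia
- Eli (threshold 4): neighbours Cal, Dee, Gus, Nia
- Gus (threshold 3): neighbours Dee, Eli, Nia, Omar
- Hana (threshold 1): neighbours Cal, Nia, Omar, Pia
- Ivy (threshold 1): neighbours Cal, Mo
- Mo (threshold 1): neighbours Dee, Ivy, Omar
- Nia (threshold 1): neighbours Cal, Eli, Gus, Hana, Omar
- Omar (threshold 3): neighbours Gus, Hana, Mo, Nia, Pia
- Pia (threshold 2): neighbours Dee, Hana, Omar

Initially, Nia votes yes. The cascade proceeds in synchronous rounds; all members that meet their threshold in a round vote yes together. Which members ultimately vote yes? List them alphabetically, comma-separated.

Cal, Hana, Ivy, Mo, Nia, Omar, Pia

Round 1 — Nia votes yes (initial).
Round 2 — checking thresholds:
  Cal: 1 of 4 neighbours ≥ 1, votes yes.
  Eli: 1 of 4 neighbours < 4, holds.
  Gus: 1 of 4 neighbours < 3, holds.
  Hana: 1 of 4 neighbours ≥ 1, votes yes.
  Omar: 1 of 5 neighbours < 3, holds.
Round 3 — checking thresholds:
  Eli: 2 of 4 neighbours < 4, holds.
  Gus: 1 of 4 neighbours < 3, holds.
  Ivy: 1 of 2 neighbours ≥ 1, votes yes.
  Omar: 2 of 5 neighbours < 3, holds.
  Pia: 1 of 3 neighbours < 2, holds.
Round 4 — checking thresholds:
  Eli: 2 of 4 neighbours < 4, holds.
  Gus: 1 of 4 neighbours < 3, holds.
  Mo: 1 of 3 neighbours ≥ 1, votes yes.
  Omar: 2 of 5 neighbours < 3, holds.
  Pia: 1 of 3 neighbours < 2, holds.
Round 5 — checking thresholds:
  Dee: 1 of 4 neighbours < 3, holds.
  Eli: 2 of 4 neighbours < 4, holds.
  Gus: 1 of 4 neighbours < 3, holds.
  Omar: 3 of 5 neighbours ≥ 3, votes yes.
  Pia: 1 of 3 neighbours < 2, holds.
Round 6 — checking thresholds:
  Dee: 1 of 4 neighbours < 3, holds.
  Eli: 2 of 4 neighbours < 4, holds.
  Gus: 2 of 4 neighbours < 3, holds.
  Pia: 2 of 3 neighbours ≥ 2, votes yes.
Round 7 — no new yes votes; cascade stops.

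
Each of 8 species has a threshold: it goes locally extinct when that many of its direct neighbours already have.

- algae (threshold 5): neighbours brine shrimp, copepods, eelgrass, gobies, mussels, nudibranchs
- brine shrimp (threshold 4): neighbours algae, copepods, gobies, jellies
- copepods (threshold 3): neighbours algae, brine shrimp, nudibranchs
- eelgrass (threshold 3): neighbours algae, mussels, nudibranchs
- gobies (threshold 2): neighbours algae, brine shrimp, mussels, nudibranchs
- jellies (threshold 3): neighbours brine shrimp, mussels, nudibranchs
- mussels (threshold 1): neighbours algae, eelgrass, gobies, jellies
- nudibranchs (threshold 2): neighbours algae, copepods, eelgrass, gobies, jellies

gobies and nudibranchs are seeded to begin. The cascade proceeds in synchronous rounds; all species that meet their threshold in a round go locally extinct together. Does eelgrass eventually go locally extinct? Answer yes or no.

Round 1 — gobies, nudibranchs go locally extinct (initial).
Round 2 — checking thresholds:
  algae: 2 of 6 neighbours < 5, holds.
  brine shrimp: 1 of 4 neighbours < 4, holds.
  copepods: 1 of 3 neighbours < 3, holds.
  eelgrass: 1 of 3 neighbours < 3, holds.
  jellies: 1 of 3 neighbours < 3, holds.
  mussels: 1 of 4 neighbours ≥ 1, goes locally extinct.
Round 3 — no new extinctions; cascade stops.

no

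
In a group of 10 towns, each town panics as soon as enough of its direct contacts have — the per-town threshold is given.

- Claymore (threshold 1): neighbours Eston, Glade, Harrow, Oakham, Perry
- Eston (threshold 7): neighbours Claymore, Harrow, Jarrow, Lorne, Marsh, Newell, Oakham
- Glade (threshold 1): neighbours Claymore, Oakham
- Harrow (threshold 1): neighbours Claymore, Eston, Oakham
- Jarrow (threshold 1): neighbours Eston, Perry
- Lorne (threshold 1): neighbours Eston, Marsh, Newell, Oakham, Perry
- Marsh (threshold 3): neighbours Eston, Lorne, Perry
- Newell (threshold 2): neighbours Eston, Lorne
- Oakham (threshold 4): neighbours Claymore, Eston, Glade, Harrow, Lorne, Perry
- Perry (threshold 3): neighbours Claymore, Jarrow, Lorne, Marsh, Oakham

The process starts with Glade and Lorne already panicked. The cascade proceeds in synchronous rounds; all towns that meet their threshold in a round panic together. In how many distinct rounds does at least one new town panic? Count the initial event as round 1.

6

Round 1 — Glade, Lorne panic (initial).
Round 2 — checking thresholds:
  Claymore: 1 of 5 neighbours ≥ 1, panics.
  Eston: 1 of 7 neighbours < 7, below threshold.
  Marsh: 1 of 3 neighbours < 3, below threshold.
  Newell: 1 of 2 neighbours < 2, below threshold.
  Oakham: 2 of 6 neighbours < 4, below threshold.
  Perry: 1 of 5 neighbours < 3, below threshold.
Round 3 — checking thresholds:
  Eston: 2 of 7 neighbours < 7, below threshold.
  Harrow: 1 of 3 neighbours ≥ 1, panics.
  Marsh: 1 of 3 neighbours < 3, below threshold.
  Newell: 1 of 2 neighbours < 2, below threshold.
  Oakham: 3 of 6 neighbours < 4, below threshold.
  Perry: 2 of 5 neighbours < 3, below threshold.
Round 4 — checking thresholds:
  Eston: 3 of 7 neighbours < 7, below threshold.
  Marsh: 1 of 3 neighbours < 3, below threshold.
  Newell: 1 of 2 neighbours < 2, below threshold.
  Oakham: 4 of 6 neighbours ≥ 4, panics.
  Perry: 2 of 5 neighbours < 3, below threshold.
Round 5 — checking thresholds:
  Eston: 4 of 7 neighbours < 7, below threshold.
  Marsh: 1 of 3 neighbours < 3, below threshold.
  Newell: 1 of 2 neighbours < 2, below threshold.
  Perry: 3 of 5 neighbours ≥ 3, panics.
Round 6 — checking thresholds:
  Eston: 4 of 7 neighbours < 7, below threshold.
  Jarrow: 1 of 2 neighbours ≥ 1, panics.
  Marsh: 2 of 3 neighbours < 3, below threshold.
  Newell: 1 of 2 neighbours < 2, below threshold.
Round 7 — no new panics; cascade stops.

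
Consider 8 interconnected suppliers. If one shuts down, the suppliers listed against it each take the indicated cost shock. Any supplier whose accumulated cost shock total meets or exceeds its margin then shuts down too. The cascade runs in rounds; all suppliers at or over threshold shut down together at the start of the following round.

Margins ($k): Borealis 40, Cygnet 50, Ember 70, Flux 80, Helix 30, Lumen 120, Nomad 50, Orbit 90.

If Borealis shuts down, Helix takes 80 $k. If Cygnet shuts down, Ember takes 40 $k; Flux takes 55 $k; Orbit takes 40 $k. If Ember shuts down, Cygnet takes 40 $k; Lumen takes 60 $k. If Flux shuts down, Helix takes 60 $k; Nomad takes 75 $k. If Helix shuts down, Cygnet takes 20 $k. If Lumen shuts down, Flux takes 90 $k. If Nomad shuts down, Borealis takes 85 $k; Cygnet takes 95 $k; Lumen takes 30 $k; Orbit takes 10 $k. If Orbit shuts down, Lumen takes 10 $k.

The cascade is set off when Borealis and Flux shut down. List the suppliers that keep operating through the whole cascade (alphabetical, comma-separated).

Ember, Lumen, Orbit

Round 1 — Borealis, Flux shut down (initial).
  Helix: +80+60 → 140 ≥ 30
  Nomad: +75 → 75 ≥ 50
Round 2 — Helix, Nomad shut down.
  Cygnet: +20+95 → 115 ≥ 50
  Lumen: +30 → 30 < 120
  Orbit: +10 → 10 < 90
Round 3 — Cygnet shuts down.
  Ember: +40 → 40 < 70
  Orbit: +40 → 50 < 90
No further shutdowns.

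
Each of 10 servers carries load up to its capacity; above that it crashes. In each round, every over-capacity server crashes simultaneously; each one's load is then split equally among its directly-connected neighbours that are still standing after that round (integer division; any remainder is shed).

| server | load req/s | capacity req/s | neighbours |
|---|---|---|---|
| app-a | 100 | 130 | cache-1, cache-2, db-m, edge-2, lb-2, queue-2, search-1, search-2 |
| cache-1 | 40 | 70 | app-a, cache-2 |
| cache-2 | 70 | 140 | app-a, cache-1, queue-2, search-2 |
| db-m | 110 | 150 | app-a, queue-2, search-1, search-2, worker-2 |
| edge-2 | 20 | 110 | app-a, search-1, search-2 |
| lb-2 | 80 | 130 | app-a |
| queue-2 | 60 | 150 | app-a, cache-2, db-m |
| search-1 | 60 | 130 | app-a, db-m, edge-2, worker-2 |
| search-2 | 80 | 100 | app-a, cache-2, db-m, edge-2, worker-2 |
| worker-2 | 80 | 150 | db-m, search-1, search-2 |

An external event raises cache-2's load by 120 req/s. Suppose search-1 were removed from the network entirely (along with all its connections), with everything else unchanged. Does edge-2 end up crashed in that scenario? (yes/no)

With search-1 removed:
Round 1 — cache-2 at 190 > 140. cache-2 crashes.
  cache-2 sheds 190 req/s to app-a, cache-1, queue-2, search-2: 47 each (2 lost).
    app-a: 100+47 = 147 > 130
    cache-1: 40+47 = 87 > 70
    queue-2: 60+47 = 107 ≤ 150
    search-2: 80+47 = 127 > 100
Round 2 — app-a, cache-1, search-2 crash.
  app-a sheds 147 req/s to db-m, edge-2, lb-2, queue-2: 36 each (3 lost).
    db-m: 110+36 = 146 ≤ 150
    edge-2: 20+36 = 56 ≤ 110
    lb-2: 80+36 = 116 ≤ 130
    queue-2: 107+36 = 143 ≤ 150
  cache-1 sheds 87 req/s: no online neighbours, lost.
  search-2 sheds 127 req/s to db-m, edge-2, worker-2: 42 each (1 lost).
    db-m: 146+42 = 188 > 150
    edge-2: 56+42 = 98 ≤ 110
    worker-2: 80+42 = 122 ≤ 150
Round 3 — db-m crashes.
  db-m sheds 188 req/s to queue-2, worker-2: 94 each.
    queue-2: 143+94 = 237 > 150
    worker-2: 122+94 = 216 > 150
Round 4 — queue-2, worker-2 crash.
  queue-2 sheds 237 req/s: no online neighbours, lost.
  worker-2 sheds 216 req/s: no online neighbours, lost.
No further crashes.

no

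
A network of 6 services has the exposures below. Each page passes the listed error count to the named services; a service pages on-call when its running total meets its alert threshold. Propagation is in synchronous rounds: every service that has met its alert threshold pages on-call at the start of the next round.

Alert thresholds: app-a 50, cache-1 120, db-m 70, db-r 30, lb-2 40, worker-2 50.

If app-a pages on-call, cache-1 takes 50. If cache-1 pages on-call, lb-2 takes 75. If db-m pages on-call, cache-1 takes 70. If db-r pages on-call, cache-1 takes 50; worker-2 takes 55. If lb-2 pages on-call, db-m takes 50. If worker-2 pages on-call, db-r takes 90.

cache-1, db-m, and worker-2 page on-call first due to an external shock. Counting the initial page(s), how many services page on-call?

Round 1 — cache-1, db-m, worker-2 page on-call (initial).
  db-r: +90 → 90 ≥ 30
  lb-2: +75 → 75 ≥ 40
Round 2 — db-r, lb-2 page on-call.
No further pages.

5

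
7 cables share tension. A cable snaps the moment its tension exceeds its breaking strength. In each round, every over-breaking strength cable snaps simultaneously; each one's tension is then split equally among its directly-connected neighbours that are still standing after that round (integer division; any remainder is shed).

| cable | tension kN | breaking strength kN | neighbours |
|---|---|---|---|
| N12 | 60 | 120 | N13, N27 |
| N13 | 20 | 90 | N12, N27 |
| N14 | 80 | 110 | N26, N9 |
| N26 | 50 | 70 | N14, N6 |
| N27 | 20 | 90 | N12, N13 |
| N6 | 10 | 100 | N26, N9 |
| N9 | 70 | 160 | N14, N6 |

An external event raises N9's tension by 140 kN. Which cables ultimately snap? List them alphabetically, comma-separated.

N14, N26, N6, N9

Round 1 — N9 at 210 > 160. N9 snaps.
  N9 sheds 210 kN to N14, N6: 105 each.
    N14: 80+105 = 185 > 110
    N6: 10+105 = 115 > 100
Round 2 — N14, N6 snap.
  N14 sheds 185 kN to N26: 185 each.
    N26: 50+185 = 235 > 70
  N6 sheds 115 kN to N26: 115 each.
    N26: 235+115 = 350 > 70
Round 3 — N26 snaps.
  N26 sheds 350 kN: no online neighbours, lost.
No further breaks.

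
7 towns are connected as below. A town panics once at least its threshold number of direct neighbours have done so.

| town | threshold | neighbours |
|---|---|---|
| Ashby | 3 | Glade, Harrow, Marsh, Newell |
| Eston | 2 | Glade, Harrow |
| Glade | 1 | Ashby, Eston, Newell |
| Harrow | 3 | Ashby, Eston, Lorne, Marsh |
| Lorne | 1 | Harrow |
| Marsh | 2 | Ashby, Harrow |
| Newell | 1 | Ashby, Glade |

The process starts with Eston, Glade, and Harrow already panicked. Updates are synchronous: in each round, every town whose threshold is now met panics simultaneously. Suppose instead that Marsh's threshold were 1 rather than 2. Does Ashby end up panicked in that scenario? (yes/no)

yes

With Marsh's threshold at 1:
Round 1 — Eston, Glade, Harrow panic (initial).
Round 2 — checking thresholds:
  Ashby: 2 of 4 neighbours < 3, not yet.
  Lorne: 1 of 1 neighbours ≥ 1, panics.
  Marsh: 1 of 2 neighbours ≥ 1, panics.
  Newell: 1 of 2 neighbours ≥ 1, panics.
Round 3 — checking thresholds:
  Ashby: 4 of 4 neighbours ≥ 3, panics.
Round 4 — no new panics; cascade stops.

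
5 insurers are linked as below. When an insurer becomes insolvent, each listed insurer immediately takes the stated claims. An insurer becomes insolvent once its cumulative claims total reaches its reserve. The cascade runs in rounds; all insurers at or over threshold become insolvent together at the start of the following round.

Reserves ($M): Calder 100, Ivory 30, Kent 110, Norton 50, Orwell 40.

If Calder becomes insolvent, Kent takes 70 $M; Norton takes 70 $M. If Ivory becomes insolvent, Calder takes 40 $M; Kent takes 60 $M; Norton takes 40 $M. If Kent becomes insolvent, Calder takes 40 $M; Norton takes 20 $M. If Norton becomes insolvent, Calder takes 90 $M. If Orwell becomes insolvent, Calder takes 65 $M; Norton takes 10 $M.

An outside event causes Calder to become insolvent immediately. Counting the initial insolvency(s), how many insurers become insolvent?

Round 1 — Calder becomes insolvent (initial).
  Kent: +70 → 70 < 110
  Norton: +70 → 70 ≥ 50
Round 2 — Norton becomes insolvent.
No further insolvencies.

2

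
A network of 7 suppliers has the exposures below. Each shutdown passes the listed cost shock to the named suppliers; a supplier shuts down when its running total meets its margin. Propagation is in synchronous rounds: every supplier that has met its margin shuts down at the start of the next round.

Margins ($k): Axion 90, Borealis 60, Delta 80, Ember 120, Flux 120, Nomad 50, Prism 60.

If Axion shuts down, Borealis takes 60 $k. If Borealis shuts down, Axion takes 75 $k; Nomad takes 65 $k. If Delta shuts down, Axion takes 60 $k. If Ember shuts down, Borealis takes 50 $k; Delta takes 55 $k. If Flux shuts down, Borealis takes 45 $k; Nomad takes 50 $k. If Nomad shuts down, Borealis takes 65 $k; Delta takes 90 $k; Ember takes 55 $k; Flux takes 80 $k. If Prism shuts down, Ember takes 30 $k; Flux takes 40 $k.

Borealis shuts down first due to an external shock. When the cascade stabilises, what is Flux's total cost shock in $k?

Round 1 — Borealis shuts down (initial).
  Axion: +75 → 75 < 90
  Nomad: +65 → 65 ≥ 50
Round 2 — Nomad shuts down.
  Delta: +90 → 90 ≥ 80
  Ember: +55 → 55 < 120
  Flux: +80 → 80 < 120
Round 3 — Delta shuts down.
  Axion: +60 → 135 ≥ 90
Round 4 — Axion shuts down.
No further shutdowns.

80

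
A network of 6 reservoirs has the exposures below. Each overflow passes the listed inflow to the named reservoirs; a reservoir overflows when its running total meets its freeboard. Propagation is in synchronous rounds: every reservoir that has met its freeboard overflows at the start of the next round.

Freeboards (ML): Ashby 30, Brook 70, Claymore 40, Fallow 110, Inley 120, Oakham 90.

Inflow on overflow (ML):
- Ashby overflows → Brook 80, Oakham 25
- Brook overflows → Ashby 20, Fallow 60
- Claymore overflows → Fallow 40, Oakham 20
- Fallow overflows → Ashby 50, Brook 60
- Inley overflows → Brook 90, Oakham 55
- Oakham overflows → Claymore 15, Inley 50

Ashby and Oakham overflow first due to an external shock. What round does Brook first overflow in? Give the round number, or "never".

Round 1 — Ashby, Oakham overflow (initial).
  Brook: +80 → 80 ≥ 70
  Claymore: +15 → 15 < 40
  Inley: +50 → 50 < 120
Round 2 — Brook overflows.
  Fallow: +60 → 60 < 110
No further overflows.

2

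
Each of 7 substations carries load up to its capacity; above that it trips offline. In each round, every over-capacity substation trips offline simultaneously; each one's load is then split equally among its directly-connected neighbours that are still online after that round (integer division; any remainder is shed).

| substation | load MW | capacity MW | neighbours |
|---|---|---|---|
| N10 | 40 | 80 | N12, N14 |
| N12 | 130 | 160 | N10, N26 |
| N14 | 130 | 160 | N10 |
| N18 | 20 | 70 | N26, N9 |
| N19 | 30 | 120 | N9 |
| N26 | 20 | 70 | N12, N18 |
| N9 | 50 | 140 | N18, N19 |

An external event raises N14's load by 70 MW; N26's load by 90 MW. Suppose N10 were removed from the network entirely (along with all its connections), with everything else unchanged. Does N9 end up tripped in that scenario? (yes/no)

no

With N10 removed:
Round 1 — N14 at 200 > 160; N26 at 110 > 70. N14, N26 trip offline.
  N14 sheds 200 MW: no online neighbours, lost.
  N26 sheds 110 MW to N12, N18: 55 each.
    N12: 130+55 = 185 > 160
    N18: 20+55 = 75 > 70
Round 2 — N12, N18 trip offline.
  N12 sheds 185 MW: no online neighbours, lost.
  N18 sheds 75 MW to N9: 75 each.
    N9: 50+75 = 125 ≤ 140
No further trips.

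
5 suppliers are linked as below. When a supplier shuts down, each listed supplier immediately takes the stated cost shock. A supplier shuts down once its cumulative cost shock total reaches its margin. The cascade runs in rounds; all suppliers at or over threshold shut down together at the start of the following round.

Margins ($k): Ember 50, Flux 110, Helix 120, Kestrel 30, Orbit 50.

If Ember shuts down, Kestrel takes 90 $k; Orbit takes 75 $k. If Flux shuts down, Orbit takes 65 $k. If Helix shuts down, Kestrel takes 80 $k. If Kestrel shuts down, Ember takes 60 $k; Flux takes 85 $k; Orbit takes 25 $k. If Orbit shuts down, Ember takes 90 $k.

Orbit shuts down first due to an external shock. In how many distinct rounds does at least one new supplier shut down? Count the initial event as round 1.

Round 1 — Orbit shuts down (initial).
  Ember: +90 → 90 ≥ 50
Round 2 — Ember shuts down.
  Kestrel: +90 → 90 ≥ 30
Round 3 — Kestrel shuts down.
  Flux: +85 → 85 < 110
No further shutdowns.

3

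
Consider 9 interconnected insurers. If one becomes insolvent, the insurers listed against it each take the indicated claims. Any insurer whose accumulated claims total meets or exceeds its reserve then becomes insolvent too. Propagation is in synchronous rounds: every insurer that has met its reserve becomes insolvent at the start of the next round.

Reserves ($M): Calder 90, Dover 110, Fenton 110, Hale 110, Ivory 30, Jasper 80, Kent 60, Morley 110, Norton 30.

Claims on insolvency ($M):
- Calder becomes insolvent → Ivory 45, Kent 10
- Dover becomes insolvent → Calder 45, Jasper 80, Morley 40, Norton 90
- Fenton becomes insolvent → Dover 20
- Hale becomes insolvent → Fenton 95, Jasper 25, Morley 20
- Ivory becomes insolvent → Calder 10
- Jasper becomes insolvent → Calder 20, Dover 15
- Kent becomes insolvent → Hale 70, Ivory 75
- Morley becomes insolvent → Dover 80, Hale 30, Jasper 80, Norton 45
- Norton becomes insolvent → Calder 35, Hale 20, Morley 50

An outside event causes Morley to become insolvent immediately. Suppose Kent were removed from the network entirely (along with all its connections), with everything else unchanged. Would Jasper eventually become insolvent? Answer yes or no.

yes

With Kent removed:
Round 1 — Morley becomes insolvent (initial).
  Dover: +80 → 80 < 110
  Hale: +30 → 30 < 110
  Jasper: +80 → 80 ≥ 80
  Norton: +45 → 45 ≥ 30
Round 2 — Jasper, Norton become insolvent.
  Calder: +20+35 → 55 < 90
  Dover: +15 → 95 < 110
  Hale: +20 → 50 < 110
No further insolvencies.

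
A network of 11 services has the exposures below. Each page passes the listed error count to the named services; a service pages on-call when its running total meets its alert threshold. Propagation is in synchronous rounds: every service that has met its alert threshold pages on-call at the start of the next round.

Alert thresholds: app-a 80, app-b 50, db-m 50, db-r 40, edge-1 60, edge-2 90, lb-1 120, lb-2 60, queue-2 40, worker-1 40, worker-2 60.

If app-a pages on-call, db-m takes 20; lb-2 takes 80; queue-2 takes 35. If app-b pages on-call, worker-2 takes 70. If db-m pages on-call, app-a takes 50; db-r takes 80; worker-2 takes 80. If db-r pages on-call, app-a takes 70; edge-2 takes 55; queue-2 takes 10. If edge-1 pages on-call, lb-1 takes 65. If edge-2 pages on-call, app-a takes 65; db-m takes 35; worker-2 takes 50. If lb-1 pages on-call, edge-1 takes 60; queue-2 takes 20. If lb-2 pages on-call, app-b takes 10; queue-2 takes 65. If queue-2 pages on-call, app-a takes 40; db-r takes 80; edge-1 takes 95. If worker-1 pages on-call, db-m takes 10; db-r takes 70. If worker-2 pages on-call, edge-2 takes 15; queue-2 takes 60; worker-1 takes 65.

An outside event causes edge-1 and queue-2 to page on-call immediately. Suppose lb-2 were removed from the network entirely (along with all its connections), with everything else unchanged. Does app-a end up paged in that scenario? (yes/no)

yes

With lb-2 removed:
Round 1 — edge-1, queue-2 page on-call (initial).
  app-a: +40 → 40 < 80
  db-r: +80 → 80 ≥ 40
  lb-1: +65 → 65 < 120
Round 2 — db-r pages on-call.
  app-a: +70 → 110 ≥ 80
  edge-2: +55 → 55 < 90
Round 3 — app-a pages on-call.
  db-m: +20 → 20 < 50
No further pages.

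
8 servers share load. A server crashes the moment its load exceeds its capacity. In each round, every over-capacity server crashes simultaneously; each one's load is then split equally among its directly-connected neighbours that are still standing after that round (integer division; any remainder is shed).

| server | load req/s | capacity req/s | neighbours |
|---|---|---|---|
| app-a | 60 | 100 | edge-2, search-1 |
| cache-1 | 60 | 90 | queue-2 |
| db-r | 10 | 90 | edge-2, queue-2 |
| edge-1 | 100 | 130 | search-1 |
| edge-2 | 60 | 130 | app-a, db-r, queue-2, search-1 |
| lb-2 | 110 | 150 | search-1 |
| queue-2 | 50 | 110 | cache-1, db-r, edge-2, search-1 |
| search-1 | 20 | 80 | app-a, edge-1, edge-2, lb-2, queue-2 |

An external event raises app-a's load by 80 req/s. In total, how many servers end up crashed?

Round 1 — app-a at 140 > 100. app-a crashes.
  app-a sheds 140 req/s to edge-2, search-1: 70 each.
    edge-2: 60+70 = 130 ≤ 130
    search-1: 20+70 = 90 > 80
Round 2 — search-1 crashes.
  search-1 sheds 90 req/s to edge-1, edge-2, lb-2, queue-2: 22 each (2 lost).
    edge-1: 100+22 = 122 ≤ 130
    edge-2: 130+22 = 152 > 130
    lb-2: 110+22 = 132 ≤ 150
    queue-2: 50+22 = 72 ≤ 110
Round 3 — edge-2 crashes.
  edge-2 sheds 152 req/s to db-r, queue-2: 76 each.
    db-r: 10+76 = 86 ≤ 90
    queue-2: 72+76 = 148 > 110
Round 4 — queue-2 crashes.
  queue-2 sheds 148 req/s to cache-1, db-r: 74 each.
    cache-1: 60+74 = 134 > 90
    db-r: 86+74 = 160 > 90
Round 5 — cache-1, db-r crash.
  cache-1 sheds 134 req/s: no online neighbours, lost.
  db-r sheds 160 req/s: no online neighbours, lost.
No further crashes.

6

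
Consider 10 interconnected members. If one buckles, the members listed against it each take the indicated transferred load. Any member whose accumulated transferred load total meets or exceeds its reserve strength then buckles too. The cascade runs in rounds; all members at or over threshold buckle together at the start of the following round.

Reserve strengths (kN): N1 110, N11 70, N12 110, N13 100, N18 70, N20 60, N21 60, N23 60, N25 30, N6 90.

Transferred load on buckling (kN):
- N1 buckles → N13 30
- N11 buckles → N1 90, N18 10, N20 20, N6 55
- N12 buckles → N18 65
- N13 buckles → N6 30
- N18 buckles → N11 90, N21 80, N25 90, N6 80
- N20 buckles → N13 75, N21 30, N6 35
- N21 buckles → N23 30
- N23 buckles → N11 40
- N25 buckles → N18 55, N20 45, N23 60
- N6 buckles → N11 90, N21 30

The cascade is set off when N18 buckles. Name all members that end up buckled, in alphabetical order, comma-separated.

N11, N18, N20, N21, N23, N25, N6

Round 1 — N18 buckles (initial).
  N11: +90 → 90 ≥ 70
  N21: +80 → 80 ≥ 60
  N25: +90 → 90 ≥ 30
  N6: +80 → 80 < 90
Round 2 — N11, N21, N25 buckle.
  N1: +90 → 90 < 110
  N20: +20+45 → 65 ≥ 60
  N23: +30+60 → 90 ≥ 60
  N6: +55 → 135 ≥ 90
Round 3 — N20, N23, N6 buckle.
  N13: +75 → 75 < 100
No further bucklings.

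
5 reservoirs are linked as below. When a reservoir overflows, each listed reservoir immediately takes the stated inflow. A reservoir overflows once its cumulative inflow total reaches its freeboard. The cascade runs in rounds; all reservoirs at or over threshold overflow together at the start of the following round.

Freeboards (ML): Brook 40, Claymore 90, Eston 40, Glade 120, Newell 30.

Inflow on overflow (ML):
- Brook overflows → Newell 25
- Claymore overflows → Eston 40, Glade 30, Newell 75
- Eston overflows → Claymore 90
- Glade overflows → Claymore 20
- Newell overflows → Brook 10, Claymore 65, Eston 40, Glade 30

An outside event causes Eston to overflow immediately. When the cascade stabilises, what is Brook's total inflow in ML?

10

Round 1 — Eston overflows (initial).
  Claymore: +90 → 90 ≥ 90
Round 2 — Claymore overflows.
  Glade: +30 → 30 < 120
  Newell: +75 → 75 ≥ 30
Round 3 — Newell overflows.
  Brook: +10 → 10 < 40
  Glade: +30 → 60 < 120
No further overflows.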